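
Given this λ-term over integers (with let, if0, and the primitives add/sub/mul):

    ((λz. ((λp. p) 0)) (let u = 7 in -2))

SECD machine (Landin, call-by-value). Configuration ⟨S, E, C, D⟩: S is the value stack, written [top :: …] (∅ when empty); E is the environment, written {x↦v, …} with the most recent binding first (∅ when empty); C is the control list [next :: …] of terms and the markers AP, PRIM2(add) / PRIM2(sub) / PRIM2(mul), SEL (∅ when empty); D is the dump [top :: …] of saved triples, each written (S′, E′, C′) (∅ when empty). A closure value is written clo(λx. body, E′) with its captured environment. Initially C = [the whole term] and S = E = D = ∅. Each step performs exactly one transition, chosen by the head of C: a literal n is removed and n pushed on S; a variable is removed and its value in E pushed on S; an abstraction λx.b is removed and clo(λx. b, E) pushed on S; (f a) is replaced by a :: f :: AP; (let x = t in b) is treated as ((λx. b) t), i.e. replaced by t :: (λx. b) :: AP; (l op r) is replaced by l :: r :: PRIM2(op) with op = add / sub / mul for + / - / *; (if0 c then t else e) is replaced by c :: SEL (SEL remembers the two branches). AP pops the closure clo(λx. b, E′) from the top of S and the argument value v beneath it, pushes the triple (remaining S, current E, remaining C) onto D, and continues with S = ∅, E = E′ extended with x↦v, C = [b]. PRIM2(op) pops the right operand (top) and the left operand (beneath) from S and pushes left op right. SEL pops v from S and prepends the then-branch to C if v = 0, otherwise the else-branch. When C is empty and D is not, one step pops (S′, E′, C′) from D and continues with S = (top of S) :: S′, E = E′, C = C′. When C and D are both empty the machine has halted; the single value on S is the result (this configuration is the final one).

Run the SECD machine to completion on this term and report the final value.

Answer: 0

Execution trace:
0. [S=∅ | E=∅ | C=[((λz. ((λp. p) 0)) (let u = 7 in -2))] | D=∅]
1. [S=∅ | E=∅ | C=[(let u = 7 in -2) :: (λz. ((λp. p) 0)) :: AP] | D=∅]
2. [S=∅ | E=∅ | C=[7 :: (λu. -2) :: AP :: (λz. ((λp. p) 0)) :: AP] | D=∅]
3. [S=[7] | E=∅ | C=[(λu. -2) :: AP :: (λz. ((λp. p) 0)) :: AP] | D=∅]
4. [S=[clo(λu. -2, ∅) :: 7] | E=∅ | C=[AP :: (λz. ((λp. p) 0)) :: AP] | D=∅]
5. [S=∅ | E={u↦7} | C=[-2] | D=[(∅, ∅, [(λz. ((λp. p) 0)) :: AP])]]
6. [S=[-2] | E={u↦7} | C=∅ | D=[(∅, ∅, [(λz. ((λp. p) 0)) :: AP])]]
7. [S=[-2] | E=∅ | C=[(λz. ((λp. p) 0)) :: AP] | D=∅]
8. [S=[clo(λz. ((λp. p) 0), ∅) :: -2] | E=∅ | C=[AP] | D=∅]
9. [S=∅ | E={z↦-2} | C=[((λp. p) 0)] | D=[(∅, ∅, ∅)]]
10. [S=∅ | E={z↦-2} | C=[0 :: (λp. p) :: AP] | D=[(∅, ∅, ∅)]]
11. [S=[0] | E={z↦-2} | C=[(λp. p) :: AP] | D=[(∅, ∅, ∅)]]
12. [S=[clo(λp. p, {z↦-2}) :: 0] | E={z↦-2} | C=[AP] | D=[(∅, ∅, ∅)]]
13. [S=∅ | E={p↦0, z↦-2} | C=[p] | D=[(∅, {z↦-2}, ∅) :: (∅, ∅, ∅)]]
14. [S=[0] | E={p↦0, z↦-2} | C=∅ | D=[(∅, {z↦-2}, ∅) :: (∅, ∅, ∅)]]
15. [S=[0] | E={z↦-2} | C=∅ | D=[(∅, ∅, ∅)]]
16. [S=[0] | E=∅ | C=∅ | D=∅]
→ final value 0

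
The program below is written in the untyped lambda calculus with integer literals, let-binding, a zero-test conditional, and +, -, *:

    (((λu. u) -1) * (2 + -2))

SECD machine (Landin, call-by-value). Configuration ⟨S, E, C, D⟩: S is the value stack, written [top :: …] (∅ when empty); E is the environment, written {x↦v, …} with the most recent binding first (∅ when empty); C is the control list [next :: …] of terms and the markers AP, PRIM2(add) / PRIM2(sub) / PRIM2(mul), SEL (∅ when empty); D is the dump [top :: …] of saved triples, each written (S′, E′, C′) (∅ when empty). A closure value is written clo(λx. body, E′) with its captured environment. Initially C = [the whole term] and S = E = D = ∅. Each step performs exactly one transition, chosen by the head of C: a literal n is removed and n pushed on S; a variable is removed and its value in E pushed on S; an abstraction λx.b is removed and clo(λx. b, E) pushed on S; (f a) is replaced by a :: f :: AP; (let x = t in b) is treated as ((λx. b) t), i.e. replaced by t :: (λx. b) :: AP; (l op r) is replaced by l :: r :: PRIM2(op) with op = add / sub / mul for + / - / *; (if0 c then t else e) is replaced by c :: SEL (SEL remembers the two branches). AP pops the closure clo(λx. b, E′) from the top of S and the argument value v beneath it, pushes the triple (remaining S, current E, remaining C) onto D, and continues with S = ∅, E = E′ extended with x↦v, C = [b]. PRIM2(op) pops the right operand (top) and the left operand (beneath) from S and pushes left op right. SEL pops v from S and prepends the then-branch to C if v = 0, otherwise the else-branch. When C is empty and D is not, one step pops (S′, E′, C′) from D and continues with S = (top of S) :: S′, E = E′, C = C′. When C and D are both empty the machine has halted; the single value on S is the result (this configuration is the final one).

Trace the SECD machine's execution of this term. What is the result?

Answer: 0

Execution trace:
[0] [S=∅ | E=∅ | C=[(((λu. u) -1) * (2 + -2))] | D=∅]
[1] [S=∅ | E=∅ | C=[((λu. u) -1) :: (2 + -2) :: PRIM2(mul)] | D=∅]
[2] [S=∅ | E=∅ | C=[-1 :: (λu. u) :: AP :: (2 + -2) :: PRIM2(mul)] | D=∅]
[3] [S=[-1] | E=∅ | C=[(λu. u) :: AP :: (2 + -2) :: PRIM2(mul)] | D=∅]
[4] [S=[clo(λu. u, ∅) :: -1] | E=∅ | C=[AP :: (2 + -2) :: PRIM2(mul)] | D=∅]
[5] [S=∅ | E={u↦-1} | C=[u] | D=[(∅, ∅, [(2 + -2) :: PRIM2(mul)])]]
[6] [S=[-1] | E={u↦-1} | C=∅ | D=[(∅, ∅, [(2 + -2) :: PRIM2(mul)])]]
[7] [S=[-1] | E=∅ | C=[(2 + -2) :: PRIM2(mul)] | D=∅]
[8] [S=[-1] | E=∅ | C=[2 :: -2 :: PRIM2(add) :: PRIM2(mul)] | D=∅]
[9] [S=[2 :: -1] | E=∅ | C=[-2 :: PRIM2(add) :: PRIM2(mul)] | D=∅]
[10] [S=[-2 :: 2 :: -1] | E=∅ | C=[PRIM2(add) :: PRIM2(mul)] | D=∅]
[11] [S=[0 :: -1] | E=∅ | C=[PRIM2(mul)] | D=∅]
[12] [S=[0] | E=∅ | C=∅ | D=∅]
→ final value 0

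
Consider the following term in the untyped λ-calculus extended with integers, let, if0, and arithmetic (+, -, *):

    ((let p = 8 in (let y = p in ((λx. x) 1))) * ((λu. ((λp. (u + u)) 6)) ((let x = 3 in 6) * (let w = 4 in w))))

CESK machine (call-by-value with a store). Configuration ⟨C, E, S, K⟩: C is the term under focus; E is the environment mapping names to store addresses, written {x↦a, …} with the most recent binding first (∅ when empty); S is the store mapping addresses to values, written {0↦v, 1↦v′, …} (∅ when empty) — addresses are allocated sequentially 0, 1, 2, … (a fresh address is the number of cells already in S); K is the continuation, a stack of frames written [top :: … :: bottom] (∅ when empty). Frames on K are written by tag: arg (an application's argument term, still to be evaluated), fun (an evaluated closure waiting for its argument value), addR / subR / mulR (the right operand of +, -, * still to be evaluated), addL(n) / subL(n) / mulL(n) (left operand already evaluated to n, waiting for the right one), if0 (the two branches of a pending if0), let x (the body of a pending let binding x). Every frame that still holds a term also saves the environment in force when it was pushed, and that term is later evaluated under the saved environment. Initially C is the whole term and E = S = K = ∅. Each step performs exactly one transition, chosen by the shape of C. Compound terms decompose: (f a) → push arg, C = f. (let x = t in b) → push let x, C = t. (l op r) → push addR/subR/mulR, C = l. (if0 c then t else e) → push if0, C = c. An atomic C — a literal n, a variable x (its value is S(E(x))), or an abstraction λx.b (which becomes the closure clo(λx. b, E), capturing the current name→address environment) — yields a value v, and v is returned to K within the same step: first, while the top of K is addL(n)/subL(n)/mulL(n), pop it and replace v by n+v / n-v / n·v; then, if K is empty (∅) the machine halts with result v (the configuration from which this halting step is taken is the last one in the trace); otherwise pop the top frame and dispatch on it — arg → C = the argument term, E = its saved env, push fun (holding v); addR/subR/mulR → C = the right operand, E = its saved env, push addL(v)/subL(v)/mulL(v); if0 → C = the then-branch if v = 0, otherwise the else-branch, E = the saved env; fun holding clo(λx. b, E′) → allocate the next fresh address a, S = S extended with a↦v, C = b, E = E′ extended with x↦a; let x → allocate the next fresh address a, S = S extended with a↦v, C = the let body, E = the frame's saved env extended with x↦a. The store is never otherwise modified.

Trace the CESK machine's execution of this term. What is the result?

Answer: 48

Execution trace:
0. <C=((let p = 8 in (let y = p in ((λx. x) 1))) * ((λu. ((λp. (u + u)) 6)) ((let x = 3 in 6) * (let w = 4 in w)))), E=∅, S=∅, K=∅>
1. <C=(let p = 8 in (let y = p in ((λx. x) 1))), E=∅, S=∅, K=[mulR]>
2. <C=8, E=∅, S=∅, K=[let p :: mulR]>
3. <C=(let y = p in ((λx. x) 1)), E={p↦0}, S={0↦8}, K=[mulR]>
4. <C=p, E={p↦0}, S={0↦8}, K=[let y :: mulR]>
5. <C=((λx. x) 1), E={y↦1, p↦0}, S={0↦8, 1↦8}, K=[mulR]>
6. <C=(λx. x), E={y↦1, p↦0}, S={0↦8, 1↦8}, K=[arg :: mulR]>
7. <C=1, E={y↦1, p↦0}, S={0↦8, 1↦8}, K=[fun :: mulR]>
8. <C=x, E={x↦2, y↦1, p↦0}, S={0↦8, 1↦8, 2↦1}, K=[mulR]>
9. <C=((λu. ((λp. (u + u)) 6)) ((let x = 3 in 6) * (let w = 4 in w))), E=∅, S={0↦8, 1↦8, 2↦1}, K=[mulL(1)]>
10. <C=(λu. ((λp. (u + u)) 6)), E=∅, S={0↦8, 1↦8, 2↦1}, K=[arg :: mulL(1)]>
11. <C=((let x = 3 in 6) * (let w = 4 in w)), E=∅, S={0↦8, 1↦8, 2↦1}, K=[fun :: mulL(1)]>
12. <C=(let x = 3 in 6), E=∅, S={0↦8, 1↦8, 2↦1}, K=[mulR :: fun :: mulL(1)]>
13. <C=3, E=∅, S={0↦8, 1↦8, 2↦1}, K=[let x :: mulR :: fun :: mulL(1)]>
14. <C=6, E={x↦3}, S={0↦8, 1↦8, 2↦1, 3↦3}, K=[mulR :: fun :: mulL(1)]>
15. <C=(let w = 4 in w), E=∅, S={0↦8, 1↦8, 2↦1, 3↦3}, K=[mulL(6) :: fun :: mulL(1)]>
16. <C=4, E=∅, S={0↦8, 1↦8, 2↦1, 3↦3}, K=[let w :: mulL(6) :: fun :: mulL(1)]>
17. <C=w, E={w↦4}, S={0↦8, 1↦8, 2↦1, 3↦3, 4↦4}, K=[mulL(6) :: fun :: mulL(1)]>
18. <C=((λp. (u + u)) 6), E={u↦5}, S={0↦8, 1↦8, 2↦1, 3↦3, 4↦4, 5↦24}, K=[mulL(1)]>
19. <C=(λp. (u + u)), E={u↦5}, S={0↦8, 1↦8, 2↦1, 3↦3, 4↦4, 5↦24}, K=[arg :: mulL(1)]>
20. <C=6, E={u↦5}, S={0↦8, 1↦8, 2↦1, 3↦3, 4↦4, 5↦24}, K=[fun :: mulL(1)]>
21. <C=(u + u), E={p↦6, u↦5}, S={0↦8, 1↦8, 2↦1, 3↦3, 4↦4, 5↦24, 6↦6}, K=[mulL(1)]>
22. <C=u, E={p↦6, u↦5}, S={0↦8, 1↦8, 2↦1, 3↦3, 4↦4, 5↦24, 6↦6}, K=[addR :: mulL(1)]>
23. <C=u, E={p↦6, u↦5}, S={0↦8, 1↦8, 2↦1, 3↦3, 4↦4, 5↦24, 6↦6}, K=[addL(24) :: mulL(1)]>
→ final value 48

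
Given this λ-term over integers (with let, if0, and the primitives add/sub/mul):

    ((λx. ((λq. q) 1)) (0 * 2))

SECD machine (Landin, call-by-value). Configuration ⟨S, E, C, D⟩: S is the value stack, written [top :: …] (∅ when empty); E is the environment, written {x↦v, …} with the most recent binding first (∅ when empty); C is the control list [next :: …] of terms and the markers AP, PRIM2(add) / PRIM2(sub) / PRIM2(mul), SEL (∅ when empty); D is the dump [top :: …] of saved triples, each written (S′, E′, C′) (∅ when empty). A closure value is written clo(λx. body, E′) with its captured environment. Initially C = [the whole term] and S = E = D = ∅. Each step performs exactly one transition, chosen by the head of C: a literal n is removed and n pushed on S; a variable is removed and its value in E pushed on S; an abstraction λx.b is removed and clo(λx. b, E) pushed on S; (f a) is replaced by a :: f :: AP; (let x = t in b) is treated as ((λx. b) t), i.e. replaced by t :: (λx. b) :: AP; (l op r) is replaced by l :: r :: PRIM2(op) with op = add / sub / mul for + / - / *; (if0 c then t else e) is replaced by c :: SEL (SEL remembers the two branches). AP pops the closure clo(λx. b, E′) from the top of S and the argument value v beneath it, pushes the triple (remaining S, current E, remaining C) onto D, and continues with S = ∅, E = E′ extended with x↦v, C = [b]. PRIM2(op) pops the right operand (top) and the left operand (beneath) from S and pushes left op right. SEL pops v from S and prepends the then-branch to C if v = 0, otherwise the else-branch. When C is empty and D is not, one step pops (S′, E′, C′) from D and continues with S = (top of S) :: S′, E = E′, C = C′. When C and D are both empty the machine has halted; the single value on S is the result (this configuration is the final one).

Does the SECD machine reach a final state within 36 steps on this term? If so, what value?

Answer: 1

Machine steps:
step 0: <S=∅, E=∅, C=[((λx. ((λq. q) 1)) (0 * 2))], D=∅>
step 1: <S=∅, E=∅, C=[(0 * 2) :: (λx. ((λq. q) 1)) :: AP], D=∅>
step 2: <S=∅, E=∅, C=[0 :: 2 :: PRIM2(mul) :: (λx. ((λq. q) 1)) :: AP], D=∅>
step 3: <S=[0], E=∅, C=[2 :: PRIM2(mul) :: (λx. ((λq. q) 1)) :: AP], D=∅>
step 4: <S=[2 :: 0], E=∅, C=[PRIM2(mul) :: (λx. ((λq. q) 1)) :: AP], D=∅>
step 5: <S=[0], E=∅, C=[(λx. ((λq. q) 1)) :: AP], D=∅>
step 6: <S=[clo(λx. ((λq. q) 1), ∅) :: 0], E=∅, C=[AP], D=∅>
step 7: <S=∅, E={x↦0}, C=[((λq. q) 1)], D=[(∅, ∅, ∅)]>
step 8: <S=∅, E={x↦0}, C=[1 :: (λq. q) :: AP], D=[(∅, ∅, ∅)]>
step 9: <S=[1], E={x↦0}, C=[(λq. q) :: AP], D=[(∅, ∅, ∅)]>
step 10: <S=[clo(λq. q, {x↦0}) :: 1], E={x↦0}, C=[AP], D=[(∅, ∅, ∅)]>
step 11: <S=∅, E={q↦1, x↦0}, C=[q], D=[(∅, {x↦0}, ∅) :: (∅, ∅, ∅)]>
step 12: <S=[1], E={q↦1, x↦0}, C=∅, D=[(∅, {x↦0}, ∅) :: (∅, ∅, ∅)]>
step 13: <S=[1], E={x↦0}, C=∅, D=[(∅, ∅, ∅)]>
step 14: <S=[1], E=∅, C=∅, D=∅>
→ final value 1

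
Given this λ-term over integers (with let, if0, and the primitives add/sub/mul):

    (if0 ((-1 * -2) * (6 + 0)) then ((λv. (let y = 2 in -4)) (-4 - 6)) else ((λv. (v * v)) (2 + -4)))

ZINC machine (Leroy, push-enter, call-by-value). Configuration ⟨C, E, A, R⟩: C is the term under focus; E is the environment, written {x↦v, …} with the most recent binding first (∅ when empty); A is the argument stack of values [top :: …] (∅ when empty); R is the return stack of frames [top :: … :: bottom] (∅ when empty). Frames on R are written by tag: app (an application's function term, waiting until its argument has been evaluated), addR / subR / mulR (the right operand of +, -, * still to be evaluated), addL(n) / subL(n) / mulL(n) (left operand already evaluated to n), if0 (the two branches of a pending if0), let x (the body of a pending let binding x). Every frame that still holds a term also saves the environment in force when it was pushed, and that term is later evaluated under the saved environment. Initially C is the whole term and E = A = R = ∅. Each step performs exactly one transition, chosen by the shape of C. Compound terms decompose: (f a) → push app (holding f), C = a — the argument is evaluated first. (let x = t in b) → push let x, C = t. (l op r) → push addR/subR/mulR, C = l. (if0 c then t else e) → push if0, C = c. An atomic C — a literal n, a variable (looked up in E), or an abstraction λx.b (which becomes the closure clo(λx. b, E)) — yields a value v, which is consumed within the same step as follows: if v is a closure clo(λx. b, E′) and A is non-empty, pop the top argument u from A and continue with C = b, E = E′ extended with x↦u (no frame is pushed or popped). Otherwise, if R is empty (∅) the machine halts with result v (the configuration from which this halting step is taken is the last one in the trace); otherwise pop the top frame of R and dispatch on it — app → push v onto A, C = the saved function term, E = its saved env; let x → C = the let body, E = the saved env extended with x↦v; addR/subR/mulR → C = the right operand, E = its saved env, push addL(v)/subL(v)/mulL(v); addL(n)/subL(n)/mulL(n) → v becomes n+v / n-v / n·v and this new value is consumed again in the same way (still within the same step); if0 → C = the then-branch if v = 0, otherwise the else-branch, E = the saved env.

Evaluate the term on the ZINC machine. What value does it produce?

[0] [C=(if0 ((-1 * -2) * (6 + 0)) then ((λv. (let y = 2 in -4)) (-4 - 6)) else ((λv. (v * v)) (2 + -4))) | E=∅ | A=∅ | R=∅]
[1] [C=((-1 * -2) * (6 + 0)) | E=∅ | A=∅ | R=[if0]]
[2] [C=(-1 * -2) | E=∅ | A=∅ | R=[mulR :: if0]]
[3] [C=-1 | E=∅ | A=∅ | R=[mulR :: mulR :: if0]]
[4] [C=-2 | E=∅ | A=∅ | R=[mulL(-1) :: mulR :: if0]]
[5] [C=(6 + 0) | E=∅ | A=∅ | R=[mulL(2) :: if0]]
[6] [C=6 | E=∅ | A=∅ | R=[addR :: mulL(2) :: if0]]
[7] [C=0 | E=∅ | A=∅ | R=[addL(6) :: mulL(2) :: if0]]
[8] [C=((λv. (v * v)) (2 + -4)) | E=∅ | A=∅ | R=∅]
[9] [C=(2 + -4) | E=∅ | A=∅ | R=[app]]
[10] [C=2 | E=∅ | A=∅ | R=[addR :: app]]
[11] [C=-4 | E=∅ | A=∅ | R=[addL(2) :: app]]
[12] [C=(λv. (v * v)) | E=∅ | A=[-2] | R=∅]
[13] [C=(v * v) | E={v↦-2} | A=∅ | R=∅]
[14] [C=v | E={v↦-2} | A=∅ | R=[mulR]]
[15] [C=v | E={v↦-2} | A=∅ | R=[mulL(-2)]]
→ final value 4

Answer: 4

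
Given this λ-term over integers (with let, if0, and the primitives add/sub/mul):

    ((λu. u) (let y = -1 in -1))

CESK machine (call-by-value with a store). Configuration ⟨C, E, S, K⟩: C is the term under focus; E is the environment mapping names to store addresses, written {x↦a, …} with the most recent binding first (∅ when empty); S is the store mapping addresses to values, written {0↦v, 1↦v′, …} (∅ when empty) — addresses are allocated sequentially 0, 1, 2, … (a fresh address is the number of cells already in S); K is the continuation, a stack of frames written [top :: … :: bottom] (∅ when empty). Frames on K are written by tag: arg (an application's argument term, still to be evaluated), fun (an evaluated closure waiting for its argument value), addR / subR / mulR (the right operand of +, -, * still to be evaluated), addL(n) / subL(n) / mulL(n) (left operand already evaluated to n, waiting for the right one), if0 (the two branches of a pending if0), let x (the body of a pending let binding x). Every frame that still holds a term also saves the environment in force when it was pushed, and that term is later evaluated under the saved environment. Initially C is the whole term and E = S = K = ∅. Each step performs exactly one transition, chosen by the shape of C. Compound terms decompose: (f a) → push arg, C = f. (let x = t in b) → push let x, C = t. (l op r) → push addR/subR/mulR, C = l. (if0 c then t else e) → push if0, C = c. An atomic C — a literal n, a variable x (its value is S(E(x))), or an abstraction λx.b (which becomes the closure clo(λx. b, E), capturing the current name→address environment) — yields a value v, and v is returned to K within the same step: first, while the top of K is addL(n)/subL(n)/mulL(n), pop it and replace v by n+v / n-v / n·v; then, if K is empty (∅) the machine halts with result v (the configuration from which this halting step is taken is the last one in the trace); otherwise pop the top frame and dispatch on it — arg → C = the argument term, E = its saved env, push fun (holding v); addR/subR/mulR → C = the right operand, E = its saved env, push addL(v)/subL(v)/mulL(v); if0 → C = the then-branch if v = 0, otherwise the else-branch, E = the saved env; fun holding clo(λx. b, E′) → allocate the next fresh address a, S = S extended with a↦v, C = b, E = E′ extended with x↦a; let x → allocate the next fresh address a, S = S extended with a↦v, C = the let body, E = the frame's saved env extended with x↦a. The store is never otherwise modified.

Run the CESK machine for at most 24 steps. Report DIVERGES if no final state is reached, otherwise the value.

0. [C=((λu. u) (let y = -1 in -1)) | E=∅ | S=∅ | K=∅]
1. [C=(λu. u) | E=∅ | S=∅ | K=[arg]]
2. [C=(let y = -1 in -1) | E=∅ | S=∅ | K=[fun]]
3. [C=-1 | E=∅ | S=∅ | K=[let y :: fun]]
4. [C=-1 | E={y↦0} | S={0↦-1} | K=[fun]]
5. [C=u | E={u↦1} | S={0↦-1, 1↦-1} | K=∅]
→ final value -1

Answer: -1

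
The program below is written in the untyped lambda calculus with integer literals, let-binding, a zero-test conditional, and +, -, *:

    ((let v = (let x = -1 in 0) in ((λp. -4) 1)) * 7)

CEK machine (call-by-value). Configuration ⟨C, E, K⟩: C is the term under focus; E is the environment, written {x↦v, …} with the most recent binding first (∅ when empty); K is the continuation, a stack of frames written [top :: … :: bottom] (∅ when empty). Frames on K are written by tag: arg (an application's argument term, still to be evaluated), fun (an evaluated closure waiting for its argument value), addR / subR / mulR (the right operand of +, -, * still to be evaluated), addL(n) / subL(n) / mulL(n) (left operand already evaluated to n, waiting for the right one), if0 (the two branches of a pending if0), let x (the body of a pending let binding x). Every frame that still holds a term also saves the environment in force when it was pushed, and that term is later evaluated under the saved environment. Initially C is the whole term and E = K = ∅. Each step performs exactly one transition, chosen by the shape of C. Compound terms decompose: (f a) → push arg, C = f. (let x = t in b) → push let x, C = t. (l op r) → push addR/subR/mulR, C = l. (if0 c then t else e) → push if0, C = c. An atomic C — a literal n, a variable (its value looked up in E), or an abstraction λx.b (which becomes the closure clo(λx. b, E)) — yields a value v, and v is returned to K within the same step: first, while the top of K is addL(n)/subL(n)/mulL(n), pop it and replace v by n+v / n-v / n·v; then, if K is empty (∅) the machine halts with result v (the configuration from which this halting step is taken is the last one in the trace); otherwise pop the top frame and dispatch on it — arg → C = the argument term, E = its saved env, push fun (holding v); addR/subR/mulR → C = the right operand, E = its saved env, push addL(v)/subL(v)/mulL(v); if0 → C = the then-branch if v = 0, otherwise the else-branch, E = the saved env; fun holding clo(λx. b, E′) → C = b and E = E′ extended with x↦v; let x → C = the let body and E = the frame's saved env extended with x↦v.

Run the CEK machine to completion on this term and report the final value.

Answer: -28

Derivation:
step 0: ⟨C=((let v = (let x = -1 in 0) in ((λp. -4) 1)) * 7); E=∅; K=∅⟩
step 1: ⟨C=(let v = (let x = -1 in 0) in ((λp. -4) 1)); E=∅; K=[mulR]⟩
step 2: ⟨C=(let x = -1 in 0); E=∅; K=[let v :: mulR]⟩
step 3: ⟨C=-1; E=∅; K=[let x :: let v :: mulR]⟩
step 4: ⟨C=0; E={x↦-1}; K=[let v :: mulR]⟩
step 5: ⟨C=((λp. -4) 1); E={v↦0}; K=[mulR]⟩
step 6: ⟨C=(λp. -4); E={v↦0}; K=[arg :: mulR]⟩
step 7: ⟨C=1; E={v↦0}; K=[fun :: mulR]⟩
step 8: ⟨C=-4; E={p↦1, v↦0}; K=[mulR]⟩
step 9: ⟨C=7; E=∅; K=[mulL(-4)]⟩
→ final value -28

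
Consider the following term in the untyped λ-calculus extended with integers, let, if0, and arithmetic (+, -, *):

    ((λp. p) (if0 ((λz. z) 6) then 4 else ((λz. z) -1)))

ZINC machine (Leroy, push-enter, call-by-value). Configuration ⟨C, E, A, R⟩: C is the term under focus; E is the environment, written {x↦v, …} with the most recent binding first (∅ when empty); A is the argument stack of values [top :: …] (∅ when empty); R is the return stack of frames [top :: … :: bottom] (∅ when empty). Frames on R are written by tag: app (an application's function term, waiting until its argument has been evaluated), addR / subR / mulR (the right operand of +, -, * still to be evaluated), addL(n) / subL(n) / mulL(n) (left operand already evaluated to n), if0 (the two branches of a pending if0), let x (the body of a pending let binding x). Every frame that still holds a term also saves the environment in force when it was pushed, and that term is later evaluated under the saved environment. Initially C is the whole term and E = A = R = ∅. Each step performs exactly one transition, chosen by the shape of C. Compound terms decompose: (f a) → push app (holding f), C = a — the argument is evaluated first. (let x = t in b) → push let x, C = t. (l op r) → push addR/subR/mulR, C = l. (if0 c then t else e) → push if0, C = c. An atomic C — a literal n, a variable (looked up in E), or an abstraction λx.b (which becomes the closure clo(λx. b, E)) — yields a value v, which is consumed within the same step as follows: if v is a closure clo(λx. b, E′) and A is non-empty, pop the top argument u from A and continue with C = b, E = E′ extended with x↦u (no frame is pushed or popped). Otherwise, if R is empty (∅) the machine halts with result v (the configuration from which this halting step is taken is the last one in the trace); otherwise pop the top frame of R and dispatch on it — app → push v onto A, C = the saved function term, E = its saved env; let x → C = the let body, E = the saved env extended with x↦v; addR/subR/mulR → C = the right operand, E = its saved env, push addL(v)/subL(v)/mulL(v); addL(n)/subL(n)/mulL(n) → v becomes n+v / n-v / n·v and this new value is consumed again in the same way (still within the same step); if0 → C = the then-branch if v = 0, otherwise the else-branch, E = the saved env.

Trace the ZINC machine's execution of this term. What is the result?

0. [C=((λp. p) (if0 ((λz. z) 6) then 4 else ((λz. z) -1))) | E=∅ | A=∅ | R=∅]
1. [C=(if0 ((λz. z) 6) then 4 else ((λz. z) -1)) | E=∅ | A=∅ | R=[app]]
2. [C=((λz. z) 6) | E=∅ | A=∅ | R=[if0 :: app]]
3. [C=6 | E=∅ | A=∅ | R=[app :: if0 :: app]]
4. [C=(λz. z) | E=∅ | A=[6] | R=[if0 :: app]]
5. [C=z | E={z↦6} | A=∅ | R=[if0 :: app]]
6. [C=((λz. z) -1) | E=∅ | A=∅ | R=[app]]
7. [C=-1 | E=∅ | A=∅ | R=[app :: app]]
8. [C=(λz. z) | E=∅ | A=[-1] | R=[app]]
9. [C=z | E={z↦-1} | A=∅ | R=[app]]
10. [C=(λp. p) | E=∅ | A=[-1] | R=∅]
11. [C=p | E={p↦-1} | A=∅ | R=∅]
→ final value -1

Answer: -1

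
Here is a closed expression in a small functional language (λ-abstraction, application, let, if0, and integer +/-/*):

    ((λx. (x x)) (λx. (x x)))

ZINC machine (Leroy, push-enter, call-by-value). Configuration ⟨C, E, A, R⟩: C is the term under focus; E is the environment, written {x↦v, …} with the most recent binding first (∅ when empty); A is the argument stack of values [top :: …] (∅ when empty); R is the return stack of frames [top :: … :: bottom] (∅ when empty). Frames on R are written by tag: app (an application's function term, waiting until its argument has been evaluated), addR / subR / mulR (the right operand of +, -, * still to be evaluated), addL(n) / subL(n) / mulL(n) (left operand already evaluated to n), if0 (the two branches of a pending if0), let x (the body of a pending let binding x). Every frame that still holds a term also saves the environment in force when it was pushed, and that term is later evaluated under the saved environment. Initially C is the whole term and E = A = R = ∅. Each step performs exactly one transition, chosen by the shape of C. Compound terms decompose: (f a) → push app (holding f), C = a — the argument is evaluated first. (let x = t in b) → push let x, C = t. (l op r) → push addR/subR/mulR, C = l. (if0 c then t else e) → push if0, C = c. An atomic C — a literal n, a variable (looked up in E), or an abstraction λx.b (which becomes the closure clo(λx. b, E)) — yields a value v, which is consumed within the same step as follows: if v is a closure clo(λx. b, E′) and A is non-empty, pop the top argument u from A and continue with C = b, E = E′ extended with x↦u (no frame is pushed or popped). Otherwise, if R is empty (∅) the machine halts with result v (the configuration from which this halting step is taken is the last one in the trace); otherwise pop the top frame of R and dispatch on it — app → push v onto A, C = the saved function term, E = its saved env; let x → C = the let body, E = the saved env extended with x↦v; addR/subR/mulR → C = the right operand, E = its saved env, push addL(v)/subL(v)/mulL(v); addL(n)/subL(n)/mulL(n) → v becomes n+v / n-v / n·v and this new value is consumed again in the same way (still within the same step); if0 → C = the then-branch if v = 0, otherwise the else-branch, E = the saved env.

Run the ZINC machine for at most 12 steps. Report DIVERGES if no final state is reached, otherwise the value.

Answer: DIVERGES (no final state within 12 steps)

Derivation:
0. [C=((λx. (x x)) (λx. (x x))) | E=∅ | A=∅ | R=∅]
1. [C=(λx. (x x)) | E=∅ | A=∅ | R=[app]]
2. [C=(λx. (x x)) | E=∅ | A=[clo(λx. (x x), ∅)] | R=∅]
3. [C=(x x) | E={x↦clo(λx. (x x), ∅)} | A=∅ | R=∅]
4. [C=x | E={x↦clo(λx. (x x), ∅)} | A=∅ | R=[app]]
5. [C=x | E={x↦clo(λx. (x x), ∅)} | A=[clo(λx. (x x), ∅)] | R=∅]
… configuration repeats with period 3 (steps 3–5 recur indefinitely) …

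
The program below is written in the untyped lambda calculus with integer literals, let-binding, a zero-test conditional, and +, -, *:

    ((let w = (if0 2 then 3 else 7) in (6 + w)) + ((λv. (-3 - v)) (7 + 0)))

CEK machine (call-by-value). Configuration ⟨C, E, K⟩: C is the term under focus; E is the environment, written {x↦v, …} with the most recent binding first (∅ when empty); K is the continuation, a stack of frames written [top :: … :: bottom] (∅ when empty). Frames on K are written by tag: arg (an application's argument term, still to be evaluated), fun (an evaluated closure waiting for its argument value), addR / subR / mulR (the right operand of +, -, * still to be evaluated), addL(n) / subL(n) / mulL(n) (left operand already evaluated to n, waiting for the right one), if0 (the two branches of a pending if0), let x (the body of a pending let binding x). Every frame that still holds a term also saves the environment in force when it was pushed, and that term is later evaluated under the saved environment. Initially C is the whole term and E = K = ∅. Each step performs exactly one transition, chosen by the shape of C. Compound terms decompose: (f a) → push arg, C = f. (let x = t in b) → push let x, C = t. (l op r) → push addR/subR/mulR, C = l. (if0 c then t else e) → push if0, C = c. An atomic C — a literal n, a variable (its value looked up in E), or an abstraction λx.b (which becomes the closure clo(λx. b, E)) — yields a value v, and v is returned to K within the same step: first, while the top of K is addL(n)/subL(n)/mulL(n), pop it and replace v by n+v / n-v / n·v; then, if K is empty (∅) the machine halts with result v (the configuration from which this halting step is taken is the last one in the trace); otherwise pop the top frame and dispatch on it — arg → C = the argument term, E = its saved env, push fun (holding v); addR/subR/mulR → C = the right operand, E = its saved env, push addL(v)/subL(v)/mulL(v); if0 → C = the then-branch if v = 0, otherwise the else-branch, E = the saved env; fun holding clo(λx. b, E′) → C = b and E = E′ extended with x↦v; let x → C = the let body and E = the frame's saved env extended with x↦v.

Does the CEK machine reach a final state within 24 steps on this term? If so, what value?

Answer: 3

Machine steps:
step 0: ⟨C=((let w = (if0 2 then 3 else 7) in (6 + w)) + ((λv. (-3 - v)) (7 + 0))); E=∅; K=∅⟩
step 1: ⟨C=(let w = (if0 2 then 3 else 7) in (6 + w)); E=∅; K=[addR]⟩
step 2: ⟨C=(if0 2 then 3 else 7); E=∅; K=[let w :: addR]⟩
step 3: ⟨C=2; E=∅; K=[if0 :: let w :: addR]⟩
step 4: ⟨C=7; E=∅; K=[let w :: addR]⟩
step 5: ⟨C=(6 + w); E={w↦7}; K=[addR]⟩
step 6: ⟨C=6; E={w↦7}; K=[addR :: addR]⟩
step 7: ⟨C=w; E={w↦7}; K=[addL(6) :: addR]⟩
step 8: ⟨C=((λv. (-3 - v)) (7 + 0)); E=∅; K=[addL(13)]⟩
step 9: ⟨C=(λv. (-3 - v)); E=∅; K=[arg :: addL(13)]⟩
step 10: ⟨C=(7 + 0); E=∅; K=[fun :: addL(13)]⟩
step 11: ⟨C=7; E=∅; K=[addR :: fun :: addL(13)]⟩
step 12: ⟨C=0; E=∅; K=[addL(7) :: fun :: addL(13)]⟩
step 13: ⟨C=(-3 - v); E={v↦7}; K=[addL(13)]⟩
step 14: ⟨C=-3; E={v↦7}; K=[subR :: addL(13)]⟩
step 15: ⟨C=v; E={v↦7}; K=[subL(-3) :: addL(13)]⟩
→ final value 3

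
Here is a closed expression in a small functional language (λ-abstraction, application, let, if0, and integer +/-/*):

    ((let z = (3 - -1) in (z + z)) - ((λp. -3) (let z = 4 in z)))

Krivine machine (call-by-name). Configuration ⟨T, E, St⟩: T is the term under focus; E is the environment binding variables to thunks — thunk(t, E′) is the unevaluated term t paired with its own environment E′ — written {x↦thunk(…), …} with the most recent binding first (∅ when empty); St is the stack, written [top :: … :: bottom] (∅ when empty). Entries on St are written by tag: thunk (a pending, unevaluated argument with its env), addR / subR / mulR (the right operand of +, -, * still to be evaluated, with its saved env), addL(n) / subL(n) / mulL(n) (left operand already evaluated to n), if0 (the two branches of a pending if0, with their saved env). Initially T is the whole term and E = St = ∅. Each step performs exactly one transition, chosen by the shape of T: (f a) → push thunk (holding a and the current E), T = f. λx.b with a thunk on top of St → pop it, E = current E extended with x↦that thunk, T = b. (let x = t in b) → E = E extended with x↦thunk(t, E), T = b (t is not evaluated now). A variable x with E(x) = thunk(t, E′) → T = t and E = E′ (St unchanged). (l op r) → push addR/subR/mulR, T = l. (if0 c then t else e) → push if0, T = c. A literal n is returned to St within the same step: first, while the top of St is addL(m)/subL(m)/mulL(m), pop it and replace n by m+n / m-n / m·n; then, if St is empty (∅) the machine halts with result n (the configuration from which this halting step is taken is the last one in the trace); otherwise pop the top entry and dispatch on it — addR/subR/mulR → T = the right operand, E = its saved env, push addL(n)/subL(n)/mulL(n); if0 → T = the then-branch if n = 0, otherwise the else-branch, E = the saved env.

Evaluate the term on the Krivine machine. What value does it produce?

Answer: 11

Machine steps:
step 0: [T=((let z = (3 - -1) in (z + z)) - ((λp. -3) (let z = 4 in z))) | E=∅ | St=∅]
step 1: [T=(let z = (3 - -1) in (z + z)) | E=∅ | St=[subR]]
step 2: [T=(z + z) | E={z↦thunk((3 - -1), ∅)} | St=[subR]]
step 3: [T=z | E={z↦thunk((3 - -1), ∅)} | St=[addR :: subR]]
step 4: [T=(3 - -1) | E=∅ | St=[addR :: subR]]
step 5: [T=3 | E=∅ | St=[subR :: addR :: subR]]
step 6: [T=-1 | E=∅ | St=[subL(3) :: addR :: subR]]
step 7: [T=z | E={z↦thunk((3 - -1), ∅)} | St=[addL(4) :: subR]]
step 8: [T=(3 - -1) | E=∅ | St=[addL(4) :: subR]]
step 9: [T=3 | E=∅ | St=[subR :: addL(4) :: subR]]
step 10: [T=-1 | E=∅ | St=[subL(3) :: addL(4) :: subR]]
step 11: [T=((λp. -3) (let z = 4 in z)) | E=∅ | St=[subL(8)]]
step 12: [T=(λp. -3) | E=∅ | St=[thunk :: subL(8)]]
step 13: [T=-3 | E={p↦thunk((let z = 4 in z), ∅)} | St=[subL(8)]]
→ final value 11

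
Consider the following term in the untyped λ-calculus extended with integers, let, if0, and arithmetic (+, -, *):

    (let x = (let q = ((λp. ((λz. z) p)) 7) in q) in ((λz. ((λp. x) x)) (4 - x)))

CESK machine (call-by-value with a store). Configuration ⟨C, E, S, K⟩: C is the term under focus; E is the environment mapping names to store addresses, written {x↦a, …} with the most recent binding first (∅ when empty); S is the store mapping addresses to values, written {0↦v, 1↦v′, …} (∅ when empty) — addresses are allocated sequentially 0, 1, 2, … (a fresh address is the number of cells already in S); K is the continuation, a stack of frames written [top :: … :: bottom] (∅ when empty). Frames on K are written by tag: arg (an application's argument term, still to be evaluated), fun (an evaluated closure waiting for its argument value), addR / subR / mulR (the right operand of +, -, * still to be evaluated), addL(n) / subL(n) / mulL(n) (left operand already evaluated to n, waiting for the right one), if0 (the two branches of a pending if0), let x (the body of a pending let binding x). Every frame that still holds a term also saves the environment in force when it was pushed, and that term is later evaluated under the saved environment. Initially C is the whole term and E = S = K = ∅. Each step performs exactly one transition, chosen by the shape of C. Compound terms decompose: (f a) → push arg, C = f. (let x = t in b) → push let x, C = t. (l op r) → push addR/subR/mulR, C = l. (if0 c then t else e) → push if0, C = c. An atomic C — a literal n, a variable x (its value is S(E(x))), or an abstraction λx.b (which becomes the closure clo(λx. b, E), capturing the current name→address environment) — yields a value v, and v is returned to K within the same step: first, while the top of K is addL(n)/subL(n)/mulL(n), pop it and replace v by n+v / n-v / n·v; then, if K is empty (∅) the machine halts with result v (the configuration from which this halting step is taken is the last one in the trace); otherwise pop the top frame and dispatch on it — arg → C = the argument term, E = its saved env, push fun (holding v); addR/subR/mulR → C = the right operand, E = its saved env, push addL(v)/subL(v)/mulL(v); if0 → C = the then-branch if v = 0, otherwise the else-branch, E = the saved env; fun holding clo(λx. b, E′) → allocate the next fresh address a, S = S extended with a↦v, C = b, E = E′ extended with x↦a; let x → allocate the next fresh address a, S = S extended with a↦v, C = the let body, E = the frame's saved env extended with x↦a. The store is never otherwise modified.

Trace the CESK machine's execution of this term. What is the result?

step 0: <C=(let x = (let q = ((λp. ((λz. z) p)) 7) in q) in ((λz. ((λp. x) x)) (4 - x))), E=∅, S=∅, K=∅>
step 1: <C=(let q = ((λp. ((λz. z) p)) 7) in q), E=∅, S=∅, K=[let x]>
step 2: <C=((λp. ((λz. z) p)) 7), E=∅, S=∅, K=[let q :: let x]>
step 3: <C=(λp. ((λz. z) p)), E=∅, S=∅, K=[arg :: let q :: let x]>
step 4: <C=7, E=∅, S=∅, K=[fun :: let q :: let x]>
step 5: <C=((λz. z) p), E={p↦0}, S={0↦7}, K=[let q :: let x]>
step 6: <C=(λz. z), E={p↦0}, S={0↦7}, K=[arg :: let q :: let x]>
step 7: <C=p, E={p↦0}, S={0↦7}, K=[fun :: let q :: let x]>
step 8: <C=z, E={z↦1, p↦0}, S={0↦7, 1↦7}, K=[let q :: let x]>
step 9: <C=q, E={q↦2}, S={0↦7, 1↦7, 2↦7}, K=[let x]>
step 10: <C=((λz. ((λp. x) x)) (4 - x)), E={x↦3}, S={0↦7, 1↦7, 2↦7, 3↦7}, K=∅>
step 11: <C=(λz. ((λp. x) x)), E={x↦3}, S={0↦7, 1↦7, 2↦7, 3↦7}, K=[arg]>
step 12: <C=(4 - x), E={x↦3}, S={0↦7, 1↦7, 2↦7, 3↦7}, K=[fun]>
step 13: <C=4, E={x↦3}, S={0↦7, 1↦7, 2↦7, 3↦7}, K=[subR :: fun]>
step 14: <C=x, E={x↦3}, S={0↦7, 1↦7, 2↦7, 3↦7}, K=[subL(4) :: fun]>
step 15: <C=((λp. x) x), E={z↦4, x↦3}, S={0↦7, 1↦7, 2↦7, 3↦7, 4↦-3}, K=∅>
step 16: <C=(λp. x), E={z↦4, x↦3}, S={0↦7, 1↦7, 2↦7, 3↦7, 4↦-3}, K=[arg]>
step 17: <C=x, E={z↦4, x↦3}, S={0↦7, 1↦7, 2↦7, 3↦7, 4↦-3}, K=[fun]>
step 18: <C=x, E={p↦5, z↦4, x↦3}, S={0↦7, 1↦7, 2↦7, 3↦7, 4↦-3, 5↦7}, K=∅>
→ final value 7

Answer: 7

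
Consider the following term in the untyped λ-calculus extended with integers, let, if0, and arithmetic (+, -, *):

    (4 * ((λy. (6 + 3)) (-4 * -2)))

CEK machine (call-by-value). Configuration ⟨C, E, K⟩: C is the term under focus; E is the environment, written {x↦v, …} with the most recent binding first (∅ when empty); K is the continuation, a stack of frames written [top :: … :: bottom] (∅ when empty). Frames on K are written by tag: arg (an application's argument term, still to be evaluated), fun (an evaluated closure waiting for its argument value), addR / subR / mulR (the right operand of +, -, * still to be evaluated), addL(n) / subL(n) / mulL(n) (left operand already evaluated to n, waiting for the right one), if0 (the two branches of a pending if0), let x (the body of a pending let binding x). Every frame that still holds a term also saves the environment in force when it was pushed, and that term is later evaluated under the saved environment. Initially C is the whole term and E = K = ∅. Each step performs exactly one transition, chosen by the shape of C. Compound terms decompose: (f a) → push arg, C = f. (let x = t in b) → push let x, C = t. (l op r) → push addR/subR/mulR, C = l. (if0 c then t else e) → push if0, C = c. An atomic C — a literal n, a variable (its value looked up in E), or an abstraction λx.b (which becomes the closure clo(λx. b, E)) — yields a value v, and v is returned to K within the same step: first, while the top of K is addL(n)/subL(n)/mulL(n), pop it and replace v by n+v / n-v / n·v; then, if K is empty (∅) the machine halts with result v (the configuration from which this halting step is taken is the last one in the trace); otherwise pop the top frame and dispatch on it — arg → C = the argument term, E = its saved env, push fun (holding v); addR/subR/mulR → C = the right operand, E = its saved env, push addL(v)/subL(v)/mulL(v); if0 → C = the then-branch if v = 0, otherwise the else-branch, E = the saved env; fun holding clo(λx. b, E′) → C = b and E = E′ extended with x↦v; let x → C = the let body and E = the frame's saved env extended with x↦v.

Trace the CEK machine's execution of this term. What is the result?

Answer: 36

Machine steps:
t=0: <C=(4 * ((λy. (6 + 3)) (-4 * -2))), E=∅, K=∅>
t=1: <C=4, E=∅, K=[mulR]>
t=2: <C=((λy. (6 + 3)) (-4 * -2)), E=∅, K=[mulL(4)]>
t=3: <C=(λy. (6 + 3)), E=∅, K=[arg :: mulL(4)]>
t=4: <C=(-4 * -2), E=∅, K=[fun :: mulL(4)]>
t=5: <C=-4, E=∅, K=[mulR :: fun :: mulL(4)]>
t=6: <C=-2, E=∅, K=[mulL(-4) :: fun :: mulL(4)]>
t=7: <C=(6 + 3), E={y↦8}, K=[mulL(4)]>
t=8: <C=6, E={y↦8}, K=[addR :: mulL(4)]>
t=9: <C=3, E={y↦8}, K=[addL(6) :: mulL(4)]>
→ final value 36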